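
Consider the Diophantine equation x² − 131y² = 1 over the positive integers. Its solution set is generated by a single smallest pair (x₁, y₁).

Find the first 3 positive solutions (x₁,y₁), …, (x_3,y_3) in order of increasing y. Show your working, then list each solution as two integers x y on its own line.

10610 927
225144199 19670940
4777559892170 417417345873

√131 = [11; 2,4,11,4,2,22, …], period ℓ=6 (even) → k=5
step 0: (11, 1)  from 11·(1,0) + (0,1)
…
step 4: (4727, 413)  from 4·(1156,101) + (103,9)
step 5: (10610, 927)  from 2·(4727,413) + (1156,101)
fundamental: x₁=10610, y₁=927  (since 112572100 − 131·859329 = 1)
(10610+927√131)^2 = 225144199 + 19670940√131
(10610+927√131)^3 = 4777559892170 + 417417345873√131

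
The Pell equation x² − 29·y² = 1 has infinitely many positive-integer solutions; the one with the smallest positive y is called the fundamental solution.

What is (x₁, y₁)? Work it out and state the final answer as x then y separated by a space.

9801 1820

[5; 2,1,1,2,10] for √29; ℓ=5 ⇒ convergent index 9
step 0: (5, 1)  from 5·(1,0) + (0,1)
step 1: (11, 2)  from 2·(5,1) + (1,0)
…
step 3: (27, 5)  from 1·(16,3) + (11,2)
…
step 8: (3775, 701)  from 1·(2251,418) + (1524,283)
step 9: (9801, 1820)  from 2·(3775,701) + (2251,418)
→ (9801, 1820).  Check: 9801²=96059601, 29·1820²=96059600, difference 1.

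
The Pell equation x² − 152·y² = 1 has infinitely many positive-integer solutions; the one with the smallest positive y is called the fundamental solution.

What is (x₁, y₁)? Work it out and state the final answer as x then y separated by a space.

37 3

√152 = [12; 3,24, …], period ℓ=2 (even) → k=1
i=0: a=12 ⇒ p=12, q=1
i=1: a=3 ⇒ p=37, q=3
fundamental: x₁=37, y₁=3  (since 1369 − 152·9 = 1)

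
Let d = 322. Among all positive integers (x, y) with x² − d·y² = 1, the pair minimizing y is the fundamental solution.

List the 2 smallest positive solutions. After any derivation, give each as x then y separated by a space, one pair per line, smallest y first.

d=322: √d = [17; 1,16,1,34] (ℓ=4, even), read p_3/q_3
k=0  a_k=17  p_k/q_k = 17/1
k=1  a_k=1  p_k/q_k = 18/1
k=2  a_k=16  p_k/q_k = 305/17
k=3  a_k=1  p_k/q_k = 323/18
fundamental: x₁=323, y₁=18  (since 104329 − 322·324 = 1)
k=2:  x_2 = 323·323+322·18·18 = 208657,  y_2 = 323·18+18·323 = 11628

323 18
208657 11628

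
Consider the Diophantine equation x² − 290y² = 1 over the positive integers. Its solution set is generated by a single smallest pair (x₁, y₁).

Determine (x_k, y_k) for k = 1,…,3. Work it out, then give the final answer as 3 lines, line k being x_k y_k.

√290 = [17; 34, …], period ℓ=1 (odd) → k=1
a_0=17:  p_0=17·1+0=17,  q_0=17·0+1=1
a_1=34:  p_1=34·17+1=579,  q_1=34·1+0=34
(x₁, y₁) = (579, 34);  579² − 290·34² = 1 ✓
(579+34√290)^2 = 670481 + 39372√290
(579+34√290)^3 = 776416419 + 45592742√290

579 34
670481 39372
776416419 45592742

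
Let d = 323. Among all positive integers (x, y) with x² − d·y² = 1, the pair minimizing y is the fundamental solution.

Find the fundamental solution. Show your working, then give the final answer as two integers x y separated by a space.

18 1

d=323: √d = [17; 1,34] (ℓ=2, even), read p_1/q_1
a_0=17:  p_0=17·1+0=17,  q_0=17·0+1=1
a_1=1:  p_1=1·17+1=18,  q_1=1·1+0=1
fundamental: x₁=18, y₁=1  (since 324 − 323·1 = 1)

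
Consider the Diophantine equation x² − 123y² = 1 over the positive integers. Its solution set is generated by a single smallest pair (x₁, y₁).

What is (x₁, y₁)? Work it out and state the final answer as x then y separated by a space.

122 11

√123 = [11; 11,22, …], period ℓ=2 (even) → k=1
step 0: (11, 1)  from 11·(1,0) + (0,1)
step 1: (122, 11)  from 11·(11,1) + (1,0)
(x₁, y₁) = (122, 11);  122² − 123·11² = 1 ✓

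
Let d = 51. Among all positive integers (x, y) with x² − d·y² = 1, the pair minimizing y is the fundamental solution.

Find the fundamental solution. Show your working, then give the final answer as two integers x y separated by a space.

d=51: √d = [7; 7,14] (ℓ=2, even), read p_1/q_1
a_0=7:  p_0=7·1+0=7,  q_0=7·0+1=1
a_1=7:  p_1=7·7+1=50,  q_1=7·1+0=7
fundamental: x₁=50, y₁=7  (since 2500 − 51·49 = 1)

50 7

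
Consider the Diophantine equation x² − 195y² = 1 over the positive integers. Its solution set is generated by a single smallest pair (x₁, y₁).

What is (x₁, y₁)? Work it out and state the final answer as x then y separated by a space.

√195 = [13; 1,26, …], period ℓ=2 (even) → k=1
i=0: a=13 ⇒ p=13, q=1
i=1: a=1 ⇒ p=14, q=1
(x₁, y₁) = (14, 1);  14² − 195·1² = 1 ✓

14 1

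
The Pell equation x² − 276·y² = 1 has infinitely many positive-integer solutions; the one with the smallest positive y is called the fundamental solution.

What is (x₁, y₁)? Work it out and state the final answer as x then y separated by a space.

√276 = [16; 1,1,1,1,2,2,2,1,1,1,1,32, …], period ℓ=12 (even) → k=11
step 0: (16, 1)  from 16·(1,0) + (0,1)
step 1: (17, 1)  from 1·(16,1) + (1,0)
step 2: (33, 2)  from 1·(17,1) + (16,1)
step 3: (50, 3)  from 1·(33,2) + (17,1)
step 4: (83, 5)  from 1·(50,3) + (33,2)
step 5: (216, 13)  from 2·(83,5) + (50,3)
step 6: (515, 31)  from 2·(216,13) + (83,5)
…
step 9: (3007, 181)  from 1·(1761,106) + (1246,75)
step 10: (4768, 287)  from 1·(3007,181) + (1761,106)
step 11: (7775, 468)  from 1·(4768,287) + (3007,181)
fundamental: x₁=7775, y₁=468  (since 60450625 − 276·219024 = 1)

7775 468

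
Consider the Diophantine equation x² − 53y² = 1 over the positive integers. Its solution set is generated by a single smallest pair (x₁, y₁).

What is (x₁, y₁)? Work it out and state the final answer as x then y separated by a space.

√53 → a₀=7, period (3,1,1,3,14); ℓ=5 odd so k=9
step 0: (7, 1)  from 7·(1,0) + (0,1)
…
step 2: (29, 4)  from 1·(22,3) + (7,1)
step 3: (51, 7)  from 1·(29,4) + (22,3)
step 4: (182, 25)  from 3·(51,7) + (29,4)
step 5: (2599, 357)  from 14·(182,25) + (51,7)
…
step 7: (10578, 1453)  from 1·(7979,1096) + (2599,357)
step 8: (18557, 2549)  from 1·(10578,1453) + (7979,1096)
step 9: (66249, 9100)  from 3·(18557,2549) + (10578,1453)
fundamental: x₁=66249, y₁=9100  (since 4388930001 − 53·82810000 = 1)

66249 9100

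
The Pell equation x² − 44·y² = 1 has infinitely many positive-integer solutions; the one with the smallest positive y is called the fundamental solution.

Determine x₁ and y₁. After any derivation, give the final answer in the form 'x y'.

199 30

√44 → a₀=6, period (1,1,1,2,1,1,1,12); ℓ=8 even so k=7
a_0=6:  p_0=6·1+0=6,  q_0=6·0+1=1
a_1=1:  p_1=1·6+1=7,  q_1=1·1+0=1
…
a_3=1:  p_3=1·13+7=20,  q_3=1·2+1=3
…
a_5=1:  p_5=1·53+20=73,  q_5=1·8+3=11
a_6=1:  p_6=1·73+53=126,  q_6=1·11+8=19
a_7=1:  p_7=1·126+73=199,  q_7=1·19+11=30
(x₁, y₁) = (199, 30);  199² − 44·30² = 1 ✓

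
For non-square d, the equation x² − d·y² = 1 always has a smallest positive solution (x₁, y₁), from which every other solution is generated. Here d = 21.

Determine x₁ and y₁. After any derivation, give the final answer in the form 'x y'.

55 12

√21 = [4; 1,1,2,1,1,8, …], period ℓ=6 (even) → k=5
k=0  a_k=4  p_k/q_k = 4/1
k=1  a_k=1  p_k/q_k = 5/1
…
k=4  a_k=1  p_k/q_k = 32/7
k=5  a_k=1  p_k/q_k = 55/12
→ (55, 12).  Check: 55²=3025, 21·12²=3024, difference 1.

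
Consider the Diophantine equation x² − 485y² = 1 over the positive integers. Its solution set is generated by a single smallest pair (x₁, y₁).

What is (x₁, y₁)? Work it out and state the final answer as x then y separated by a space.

969 44

√485 = [22; 44, …], period ℓ=1 (odd) → k=1
k=0  a_k=22  p_k/q_k = 22/1
k=1  a_k=44  p_k/q_k = 969/44
→ (969, 44).  Check: 969²=938961, 485·44²=938960, difference 1.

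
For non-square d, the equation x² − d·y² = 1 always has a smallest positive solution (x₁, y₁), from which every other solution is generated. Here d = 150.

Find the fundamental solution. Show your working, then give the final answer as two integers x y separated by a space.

49 4

√150 = [12; 4,24, …], period ℓ=2 (even) → k=1
i=0: a=12 ⇒ p=12, q=1
i=1: a=4 ⇒ p=49, q=4
→ (49, 4).  Check: 49²=2401, 150·4²=2400, difference 1.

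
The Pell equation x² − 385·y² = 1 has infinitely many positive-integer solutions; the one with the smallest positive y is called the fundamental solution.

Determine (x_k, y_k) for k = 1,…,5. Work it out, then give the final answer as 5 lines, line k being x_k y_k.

95831 4884
18367161121 936077208
3520286834677271 179410429834812
674705215289547953281 34386161802063660336
129315350969305052987065751 6590520543127714837483620

d=385: √d = [19; 1,1,1,1,1,…,1,1,38] (ℓ=16, even), read p_15/q_15
i=0: a=19 ⇒ p=19, q=1
i=1: a=1 ⇒ p=20, q=1
…
i=5: a=1 ⇒ p=157, q=8
…
i=8: a=2 ⇒ p=2021, q=103
i=9: a=1 ⇒ p=2747, q=140
…
i=11: a=1 ⇒ p=13009, q=663
i=12: a=1 ⇒ p=23271, q=1186
i=13: a=1 ⇒ p=36280, q=1849
i=14: a=1 ⇒ p=59551, q=3035
i=15: a=1 ⇒ p=95831, q=4884
→ (95831, 4884).  Check: 95831²=9183580561, 385·4884²=9183580560, difference 1.
k=2:  x_2 = 95831·95831+385·4884·4884 = 18367161121,  y_2 = 95831·4884+4884·95831 = 936077208
k=3:  x_3 = 95831·18367161121+385·4884·936077208 = 3520286834677271,  y_3 = 95831·936077208+4884·18367161121 = 179410429834812
k=4:  x_4 = 95831·3520286834677271+385·4884·179410429834812 = 674705215289547953281,  y_4 = 95831·179410429834812+4884·3520286834677271 = 34386161802063660336
k=5:  x_5 = 95831·674705215289547953281+385·4884·34386161802063660336 = 129315350969305052987065751,  y_5 = 95831·34386161802063660336+4884·674705215289547953281 = 6590520543127714837483620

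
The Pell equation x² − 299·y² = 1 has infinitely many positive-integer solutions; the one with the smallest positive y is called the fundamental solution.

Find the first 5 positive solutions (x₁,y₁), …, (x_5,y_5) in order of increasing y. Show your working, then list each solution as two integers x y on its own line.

415 24
344449 19920
285892255 16533576
237290227201 13722848160
196950602684575 11389947439224

d=299: √d = [17; 3,2,3,34] (ℓ=4, even), read p_3/q_3
k=0  a_k=17  p_k/q_k = 17/1
k=1  a_k=3  p_k/q_k = 52/3
k=2  a_k=2  p_k/q_k = 121/7
k=3  a_k=3  p_k/q_k = 415/24
(x₁, y₁) = (415, 24);  415² − 299·24² = 1 ✓
k=2:  x_2 = 415·415+299·24·24 = 344449,  y_2 = 415·24+24·415 = 19920
k=3:  x_3 = 415·344449+299·24·19920 = 285892255,  y_3 = 415·19920+24·344449 = 16533576
k=4:  x_4 = 415·285892255+299·24·16533576 = 237290227201,  y_4 = 415·16533576+24·285892255 = 13722848160
k=5:  x_5 = 415·237290227201+299·24·13722848160 = 196950602684575,  y_5 = 415·13722848160+24·237290227201 = 11389947439224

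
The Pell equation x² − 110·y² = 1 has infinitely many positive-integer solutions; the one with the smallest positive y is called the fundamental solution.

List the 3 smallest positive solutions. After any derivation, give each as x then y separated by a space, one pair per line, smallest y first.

21 2
881 84
36981 3526

√110 → a₀=10, period (2,20); ℓ=2 even so k=1
a_0=10:  p_0=10·1+0=10,  q_0=10·0+1=1
a_1=2:  p_1=2·10+1=21,  q_1=2·1+0=2
→ (21, 2).  Check: 21²=441, 110·2²=440, difference 1.
(x_2, y_2) = (21·21 + 110·2·2, 21·2 + 2·21) = (881, 84)
(x_3, y_3) = (21·881 + 110·2·84, 21·84 + 2·881) = (36981, 3526)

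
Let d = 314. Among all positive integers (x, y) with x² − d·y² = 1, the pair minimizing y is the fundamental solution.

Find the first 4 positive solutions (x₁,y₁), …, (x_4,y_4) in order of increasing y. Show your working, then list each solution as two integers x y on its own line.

392499 22150
308110930001 17387705700
241866463828532499 13649314199066450
189864690372162243720001 10714684347621377411400

√314 = [17; 1,2,1,1,2,1,34, …], period ℓ=7 (odd) → k=13
step 0: (17, 1)  from 17·(1,0) + (0,1)
…
step 2: (53, 3)  from 2·(18,1) + (17,1)
step 3: (71, 4)  from 1·(53,3) + (18,1)
…
step 7: (15381, 868)  from 34·(443,25) + (319,18)
step 8: (15824, 893)  from 1·(15381,868) + (443,25)
step 9: (47029, 2654)  from 2·(15824,893) + (15381,868)
step 10: (62853, 3547)  from 1·(47029,2654) + (15824,893)
step 11: (109882, 6201)  from 1·(62853,3547) + (47029,2654)
step 12: (282617, 15949)  from 2·(109882,6201) + (62853,3547)
step 13: (392499, 22150)  from 1·(282617,15949) + (109882,6201)
fundamental: x₁=392499, y₁=22150  (since 154055465001 − 314·490622500 = 1)
n=2: (392499,22150)∘(392499,22150) = (392499·392499+314·22150·22150, 392499·22150+22150·392499) = (308110930001,17387705700)
n=3: (308110930001,17387705700)∘(392499,22150) = (392499·308110930001+314·22150·17387705700, 392499·17387705700+22150·308110930001) = (241866463828532499,13649314199066450)
n=4: (241866463828532499,13649314199066450)∘(392499,22150) = (392499·241866463828532499+314·22150·13649314199066450, 392499·13649314199066450+22150·241866463828532499) = (189864690372162243720001,10714684347621377411400)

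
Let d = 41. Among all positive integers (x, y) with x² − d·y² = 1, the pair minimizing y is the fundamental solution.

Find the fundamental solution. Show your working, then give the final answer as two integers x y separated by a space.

2049 320

[6; 2,2,12] for √41; ℓ=3 ⇒ convergent index 5
i=0: a=6 ⇒ p=6, q=1
…
i=2: a=2 ⇒ p=32, q=5
i=3: a=12 ⇒ p=397, q=62
i=4: a=2 ⇒ p=826, q=129
i=5: a=2 ⇒ p=2049, q=320
fundamental: x₁=2049, y₁=320  (since 4198401 − 41·102400 = 1)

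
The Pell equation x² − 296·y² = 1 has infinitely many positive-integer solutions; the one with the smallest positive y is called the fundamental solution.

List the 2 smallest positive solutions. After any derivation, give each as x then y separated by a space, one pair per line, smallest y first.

3699 215
27365201 1590570

d=296: √d = [17; 4,1,7,1,4,34] (ℓ=6, even), read p_5/q_5
k=0  a_k=17  p_k/q_k = 17/1
k=1  a_k=4  p_k/q_k = 69/4
k=2  a_k=1  p_k/q_k = 86/5
k=3  a_k=7  p_k/q_k = 671/39
k=4  a_k=1  p_k/q_k = 757/44
k=5  a_k=4  p_k/q_k = 3699/215
→ (3699, 215).  Check: 3699²=13682601, 296·215²=13682600, difference 1.
(x_2, y_2) = (3699·3699 + 296·215·215, 3699·215 + 215·3699) = (27365201, 1590570)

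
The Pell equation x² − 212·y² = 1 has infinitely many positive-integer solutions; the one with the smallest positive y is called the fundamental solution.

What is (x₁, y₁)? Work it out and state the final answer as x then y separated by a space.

√212 = [14; 1,1,3,1,1,…,1,1,28, …], period ℓ=14 (even) → k=13
k=0  a_k=14  p_k/q_k = 14/1
…
k=2  a_k=1  p_k/q_k = 29/2
…
k=6  a_k=1  p_k/q_k = 364/25
k=7  a_k=6  p_k/q_k = 2417/166
…
k=9  a_k=1  p_k/q_k = 5198/357
k=10  a_k=1  p_k/q_k = 7979/548
…
k=12  a_k=1  p_k/q_k = 37114/2549
k=13  a_k=1  p_k/q_k = 66249/4550
(x₁, y₁) = (66249, 4550);  66249² − 212·4550² = 1 ✓

66249 4550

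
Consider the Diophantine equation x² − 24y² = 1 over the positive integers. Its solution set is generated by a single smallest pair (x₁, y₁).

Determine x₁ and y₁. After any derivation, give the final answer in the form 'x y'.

[4; 1,8] for √24; ℓ=2 ⇒ convergent index 1
i=0: a=4 ⇒ p=4, q=1
i=1: a=1 ⇒ p=5, q=1
fundamental: x₁=5, y₁=1  (since 25 − 24·1 = 1)

5 1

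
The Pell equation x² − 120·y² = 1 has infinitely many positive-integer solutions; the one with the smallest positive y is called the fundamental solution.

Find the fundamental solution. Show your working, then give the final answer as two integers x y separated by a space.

[10; 1,20] for √120; ℓ=2 ⇒ convergent index 1
a_0=10:  p_0=10·1+0=10,  q_0=10·0+1=1
a_1=1:  p_1=1·10+1=11,  q_1=1·1+0=1
→ (11, 1).  Check: 11²=121, 120·1²=120, difference 1.

11 1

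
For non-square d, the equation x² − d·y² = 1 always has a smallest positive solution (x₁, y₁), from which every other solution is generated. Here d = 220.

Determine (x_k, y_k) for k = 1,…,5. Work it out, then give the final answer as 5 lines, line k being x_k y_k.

89 6
15841 1068
2819609 190098
501874561 33836376
89330852249 6022684830

√220 = [14; 1,4,1,28, …], period ℓ=4 (even) → k=3
step 0: (14, 1)  from 14·(1,0) + (0,1)
…
step 2: (74, 5)  from 4·(15,1) + (14,1)
step 3: (89, 6)  from 1·(74,5) + (15,1)
→ (89, 6).  Check: 89²=7921, 220·6²=7920, difference 1.
(x_2, y_2) = (89·89 + 220·6·6, 89·6 + 6·89) = (15841, 1068)
(x_3, y_3) = (89·15841 + 220·6·1068, 89·1068 + 6·15841) = (2819609, 190098)
(x_4, y_4) = (89·2819609 + 220·6·190098, 89·190098 + 6·2819609) = (501874561, 33836376)
(x_5, y_5) = (89·501874561 + 220·6·33836376, 89·33836376 + 6·501874561) = (89330852249, 6022684830)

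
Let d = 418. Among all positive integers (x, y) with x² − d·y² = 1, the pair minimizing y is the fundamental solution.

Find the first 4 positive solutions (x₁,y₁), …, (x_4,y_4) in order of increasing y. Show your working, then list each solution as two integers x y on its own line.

33857 1656
2292592897 112134384
155240635393601 7593067676520
10511964382749705217 514156984535740896

√418 = [20; 2,4,20,4,2,40, …], period ℓ=6 (even) → k=5
a_0=20:  p_0=20·1+0=20,  q_0=20·0+1=1
a_1=2:  p_1=2·20+1=41,  q_1=2·1+0=2
a_2=4:  p_2=4·41+20=184,  q_2=4·2+1=9
…
a_4=4:  p_4=4·3721+184=15068,  q_4=4·182+9=737
a_5=2:  p_5=2·15068+3721=33857,  q_5=2·737+182=1656
(x₁, y₁) = (33857, 1656);  33857² − 418·1656² = 1 ✓
(33857+1656√418)^2 = 2292592897 + 112134384√418
(33857+1656√418)^3 = 155240635393601 + 7593067676520√418
(33857+1656√418)^4 = 10511964382749705217 + 514156984535740896√418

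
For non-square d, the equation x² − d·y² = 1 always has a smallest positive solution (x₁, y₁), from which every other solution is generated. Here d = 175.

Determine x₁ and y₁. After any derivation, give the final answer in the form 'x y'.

2024 153

d=175: √d = [13; 4,2,1,2,4,26] (ℓ=6, even), read p_5/q_5
i=0: a=13 ⇒ p=13, q=1
i=1: a=4 ⇒ p=53, q=4
…
i=3: a=1 ⇒ p=172, q=13
i=4: a=2 ⇒ p=463, q=35
i=5: a=4 ⇒ p=2024, q=153
→ (2024, 153).  Check: 2024²=4096576, 175·153²=4096575, difference 1.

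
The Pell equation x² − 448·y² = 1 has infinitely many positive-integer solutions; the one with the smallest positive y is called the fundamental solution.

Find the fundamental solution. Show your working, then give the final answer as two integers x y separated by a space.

√448 → a₀=21, period (6,42); ℓ=2 even so k=1
i=0: a=21 ⇒ p=21, q=1
i=1: a=6 ⇒ p=127, q=6
fundamental: x₁=127, y₁=6  (since 16129 − 448·36 = 1)

127 6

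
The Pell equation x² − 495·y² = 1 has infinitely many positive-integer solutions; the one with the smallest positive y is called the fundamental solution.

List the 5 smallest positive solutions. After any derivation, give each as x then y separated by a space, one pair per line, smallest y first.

89 4
15841 712
2819609 126732
501874561 22557584
89330852249 4015123220

√495 = [22; 4,44, …], period ℓ=2 (even) → k=1
i=0: a=22 ⇒ p=22, q=1
i=1: a=4 ⇒ p=89, q=4
fundamental: x₁=89, y₁=4  (since 7921 − 495·16 = 1)
k=2:  x_2 = 89·89+495·4·4 = 15841,  y_2 = 89·4+4·89 = 712
k=3:  x_3 = 89·15841+495·4·712 = 2819609,  y_3 = 89·712+4·15841 = 126732
k=4:  x_4 = 89·2819609+495·4·126732 = 501874561,  y_4 = 89·126732+4·2819609 = 22557584
k=5:  x_5 = 89·501874561+495·4·22557584 = 89330852249,  y_5 = 89·22557584+4·501874561 = 4015123220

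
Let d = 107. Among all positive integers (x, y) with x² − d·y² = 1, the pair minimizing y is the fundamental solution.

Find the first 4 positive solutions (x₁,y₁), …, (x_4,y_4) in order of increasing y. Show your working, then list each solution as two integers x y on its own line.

√107 → a₀=10, period (2,1,9,1,2,20); ℓ=6 even so k=5
i=0: a=10 ⇒ p=10, q=1
…
i=2: a=1 ⇒ p=31, q=3
i=3: a=9 ⇒ p=300, q=29
i=4: a=1 ⇒ p=331, q=32
i=5: a=2 ⇒ p=962, q=93
fundamental: x₁=962, y₁=93  (since 925444 − 107·8649 = 1)
k=2:  x_2 = 962·962+107·93·93 = 1850887,  y_2 = 962·93+93·962 = 178932
k=3:  x_3 = 962·1850887+107·93·178932 = 3561105626,  y_3 = 962·178932+93·1850887 = 344265075
k=4:  x_4 = 962·3561105626+107·93·344265075 = 6851565373537,  y_4 = 962·344265075+93·3561105626 = 662365825368

962 93
1850887 178932
3561105626 344265075
6851565373537 662365825368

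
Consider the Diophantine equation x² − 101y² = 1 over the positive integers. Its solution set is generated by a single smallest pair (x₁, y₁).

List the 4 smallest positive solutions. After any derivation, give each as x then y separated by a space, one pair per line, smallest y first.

201 20
80801 8040
32481801 3232060
13057603201 1299280080

d=101: √d = [10; 20] (ℓ=1, odd), read p_1/q_1
step 0: (10, 1)  from 10·(1,0) + (0,1)
step 1: (201, 20)  from 20·(10,1) + (1,0)
fundamental: x₁=201, y₁=20  (since 40401 − 101·400 = 1)
k=2:  x_2 = 201·201+101·20·20 = 80801,  y_2 = 201·20+20·201 = 8040
k=3:  x_3 = 201·80801+101·20·8040 = 32481801,  y_3 = 201·8040+20·80801 = 3232060
k=4:  x_4 = 201·32481801+101·20·3232060 = 13057603201,  y_4 = 201·3232060+20·32481801 = 1299280080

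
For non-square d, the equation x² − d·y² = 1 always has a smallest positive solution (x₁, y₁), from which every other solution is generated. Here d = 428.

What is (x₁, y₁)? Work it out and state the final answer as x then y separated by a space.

1850887 89466

d=428: √d = [20; 1,2,4,1,5,10,5,1,4,2,1,40] (ℓ=12, even), read p_11/q_11
k=0  a_k=20  p_k/q_k = 20/1
k=1  a_k=1  p_k/q_k = 21/1
k=2  a_k=2  p_k/q_k = 62/3
…
k=10  a_k=2  p_k/q_k = 1273708/61567
k=11  a_k=1  p_k/q_k = 1850887/89466
→ (1850887, 89466).  Check: 1850887²=3425782686769, 428·89466²=3425782686768, difference 1.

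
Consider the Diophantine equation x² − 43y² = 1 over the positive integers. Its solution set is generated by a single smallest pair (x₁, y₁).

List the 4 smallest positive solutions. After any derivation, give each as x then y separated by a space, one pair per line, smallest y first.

√43 → a₀=6, period (1,1,3,1,5,1,3,1,1,12); ℓ=10 even so k=9
step 0: (6, 1)  from 6·(1,0) + (0,1)
step 1: (7, 1)  from 1·(6,1) + (1,0)
step 2: (13, 2)  from 1·(7,1) + (6,1)
step 3: (46, 7)  from 3·(13,2) + (7,1)
step 4: (59, 9)  from 1·(46,7) + (13,2)
step 5: (341, 52)  from 5·(59,9) + (46,7)
…
step 7: (1541, 235)  from 3·(400,61) + (341,52)
step 8: (1941, 296)  from 1·(1541,235) + (400,61)
step 9: (3482, 531)  from 1·(1941,296) + (1541,235)
(x₁, y₁) = (3482, 531);  3482² − 43·531² = 1 ✓
(3482+531√43)^2 = 24248647 + 3697884√43
(3482+531√43)^3 = 168867574226 + 25752063645√43
(3482+531√43)^4 = 1175993762661217 + 179337367525896√43

3482 531
24248647 3697884
168867574226 25752063645
1175993762661217 179337367525896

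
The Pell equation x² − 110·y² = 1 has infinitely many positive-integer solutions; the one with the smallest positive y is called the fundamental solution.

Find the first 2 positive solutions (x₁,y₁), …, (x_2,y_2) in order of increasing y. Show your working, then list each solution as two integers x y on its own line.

21 2
881 84

[10; 2,20] for √110; ℓ=2 ⇒ convergent index 1
k=0  a_k=10  p_k/q_k = 10/1
k=1  a_k=2  p_k/q_k = 21/2
→ (21, 2).  Check: 21²=441, 110·2²=440, difference 1.
(21+2√110)^2 = 881 + 84√110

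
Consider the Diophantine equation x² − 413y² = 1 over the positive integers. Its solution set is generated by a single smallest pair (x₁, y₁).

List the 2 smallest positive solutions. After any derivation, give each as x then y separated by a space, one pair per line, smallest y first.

√413 = [20; 3,9,1,4,1,9,3,40, …], period ℓ=8 (even) → k=7
k=0  a_k=20  p_k/q_k = 20/1
k=1  a_k=3  p_k/q_k = 61/3
…
k=4  a_k=4  p_k/q_k = 3089/152
k=5  a_k=1  p_k/q_k = 3719/183
k=6  a_k=9  p_k/q_k = 36560/1799
k=7  a_k=3  p_k/q_k = 113399/5580
→ (113399, 5580).  Check: 113399²=12859333201, 413·5580²=12859333200, difference 1.
n=2: (113399,5580)∘(113399,5580) = (113399·113399+413·5580·5580, 113399·5580+5580·113399) = (25718666401,1265532840)

113399 5580
25718666401 1265532840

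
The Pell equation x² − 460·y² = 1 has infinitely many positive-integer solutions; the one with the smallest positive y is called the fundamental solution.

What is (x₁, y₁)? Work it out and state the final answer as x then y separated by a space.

2535751 118230

[21; 2,4,3,1,2,10,2,1,3,4,2,42] for √460; ℓ=12 ⇒ convergent index 11
i=0: a=21 ⇒ p=21, q=1
…
i=2: a=4 ⇒ p=193, q=9
…
i=4: a=1 ⇒ p=815, q=38
…
i=8: a=1 ⇒ p=72257, q=3369
i=9: a=3 ⇒ p=265693, q=12388
i=10: a=4 ⇒ p=1135029, q=52921
i=11: a=2 ⇒ p=2535751, q=118230
(x₁, y₁) = (2535751, 118230);  2535751² − 460·118230² = 1 ✓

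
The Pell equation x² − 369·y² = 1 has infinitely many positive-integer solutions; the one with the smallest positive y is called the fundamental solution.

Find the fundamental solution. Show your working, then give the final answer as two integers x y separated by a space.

8396801 437120

d=369: √d = [19; 4,1,3,2,7,4,7,2,3,1,4,38] (ℓ=12, even), read p_11/q_11
a_0=19:  p_0=19·1+0=19,  q_0=19·0+1=1
a_1=4:  p_1=4·19+1=77,  q_1=4·1+0=4
…
a_4=2:  p_4=2·365+96=826,  q_4=2·19+5=43
…
a_6=4:  p_6=4·6147+826=25414,  q_6=4·320+43=1323
…
a_9=3:  p_9=3·393504+184045=1364557,  q_9=3·20485+9581=71036
a_10=1:  p_10=1·1364557+393504=1758061,  q_10=1·71036+20485=91521
a_11=4:  p_11=4·1758061+1364557=8396801,  q_11=4·91521+71036=437120
fundamental: x₁=8396801, y₁=437120  (since 70506267033601 − 369·191073894400 = 1)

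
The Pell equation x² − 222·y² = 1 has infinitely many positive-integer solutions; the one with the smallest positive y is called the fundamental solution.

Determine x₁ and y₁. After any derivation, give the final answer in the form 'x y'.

149 10

√222 = [14; 1,8,1,28, …], period ℓ=4 (even) → k=3
step 0: (14, 1)  from 14·(1,0) + (0,1)
…
step 2: (134, 9)  from 8·(15,1) + (14,1)
step 3: (149, 10)  from 1·(134,9) + (15,1)
fundamental: x₁=149, y₁=10  (since 22201 − 222·100 = 1)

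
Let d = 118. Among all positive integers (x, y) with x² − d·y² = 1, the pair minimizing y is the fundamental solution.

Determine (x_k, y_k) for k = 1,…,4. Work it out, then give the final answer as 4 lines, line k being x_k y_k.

√118 → a₀=10, period (1,6,3,2,10,2,3,6,1,20); ℓ=10 even so k=9
a_0=10:  p_0=10·1+0=10,  q_0=10·0+1=1
…
a_3=3:  p_3=3·76+11=239,  q_3=3·7+1=22
a_4=2:  p_4=2·239+76=554,  q_4=2·22+7=51
…
a_6=2:  p_6=2·5779+554=12112,  q_6=2·532+51=1115
…
a_8=6:  p_8=6·42115+12112=264802,  q_8=6·3877+1115=24377
a_9=1:  p_9=1·264802+42115=306917,  q_9=1·24377+3877=28254
(x₁, y₁) = (306917, 28254);  306917² − 118·28254² = 1 ✓
n=2: (306917,28254)∘(306917,28254) = (306917·306917+118·28254·28254, 306917·28254+28254·306917) = (188396089777,17343265836)
n=3: (188396089777,17343265836)∘(306917,28254) = (306917·188396089777+118·28254·17343265836, 306917·17343265836+28254·188396089777) = (115643925371868101,10645886241146970)
n=4: (115643925371868101,10645886241146970)∘(306917,28254) = (306917·115643925371868101+118·28254·10645886241146970, 306917·10645886241146970+28254·115643925371868101) = (70986173286526887819457,6534806934930865917144)

306917 28254
188396089777 17343265836
115643925371868101 10645886241146970
70986173286526887819457 6534806934930865917144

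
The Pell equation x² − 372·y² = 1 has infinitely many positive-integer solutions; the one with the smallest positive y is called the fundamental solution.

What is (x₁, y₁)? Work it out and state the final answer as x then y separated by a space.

12151 630

[19; 3,2,12,2,3,38] for √372; ℓ=6 ⇒ convergent index 5
i=0: a=19 ⇒ p=19, q=1
i=1: a=3 ⇒ p=58, q=3
…
i=4: a=2 ⇒ p=3491, q=181
i=5: a=3 ⇒ p=12151, q=630
→ (12151, 630).  Check: 12151²=147646801, 372·630²=147646800, difference 1.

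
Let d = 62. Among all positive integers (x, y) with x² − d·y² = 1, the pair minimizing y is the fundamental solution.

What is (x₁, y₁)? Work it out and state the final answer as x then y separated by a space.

63 8

√62 = [7; 1,6,1,14, …], period ℓ=4 (even) → k=3
k=0  a_k=7  p_k/q_k = 7/1
…
k=2  a_k=6  p_k/q_k = 55/7
k=3  a_k=1  p_k/q_k = 63/8
fundamental: x₁=63, y₁=8  (since 3969 − 62·64 = 1)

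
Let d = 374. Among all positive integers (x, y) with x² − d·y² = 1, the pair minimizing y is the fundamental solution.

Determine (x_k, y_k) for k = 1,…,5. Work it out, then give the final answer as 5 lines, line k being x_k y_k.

√374 → a₀=19, period (2,1,18,1,2,38); ℓ=6 even so k=5
i=0: a=19 ⇒ p=19, q=1
…
i=2: a=1 ⇒ p=58, q=3
i=3: a=18 ⇒ p=1083, q=56
i=4: a=1 ⇒ p=1141, q=59
i=5: a=2 ⇒ p=3365, q=174
(x₁, y₁) = (3365, 174);  3365² − 374·174² = 1 ✓
n=2: (3365,174)∘(3365,174) = (3365·3365+374·174·174, 3365·174+174·3365) = (22646449,1171020)
n=3: (22646449,1171020)∘(3365,174) = (3365·22646449+374·174·1171020, 3365·1171020+174·22646449) = (152410598405,7880964426)
n=4: (152410598405,7880964426)∘(3365,174) = (3365·152410598405+374·174·7880964426, 3365·7880964426+174·152410598405) = (1025723304619201,53038889415960)
n=5: (1025723304619201,53038889415960)∘(3365,174) = (3365·1025723304619201+374·174·53038889415960, 3365·53038889415960+174·1025723304619201) = (6903117687676624325,356951717888446374)

3365 174
22646449 1171020
152410598405 7880964426
1025723304619201 53038889415960
6903117687676624325 356951717888446374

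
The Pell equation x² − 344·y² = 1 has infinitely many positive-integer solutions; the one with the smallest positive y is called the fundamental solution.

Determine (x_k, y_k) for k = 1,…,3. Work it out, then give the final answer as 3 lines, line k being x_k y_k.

10405 561
216528049 11674410
4505948689285 242944471539

√344 → a₀=18, period (1,1,4,1,3,1,4,1,1,36); ℓ=10 even so k=9
a_0=18:  p_0=18·1+0=18,  q_0=18·0+1=1
…
a_4=1:  p_4=1·167+37=204,  q_4=1·9+2=11
…
a_6=1:  p_6=1·779+204=983,  q_6=1·42+11=53
…
a_8=1:  p_8=1·4711+983=5694,  q_8=1·254+53=307
a_9=1:  p_9=1·5694+4711=10405,  q_9=1·307+254=561
→ (10405, 561).  Check: 10405²=108264025, 344·561²=108264024, difference 1.
(10405+561√344)^2 = 216528049 + 11674410√344
(10405+561√344)^3 = 4505948689285 + 242944471539√344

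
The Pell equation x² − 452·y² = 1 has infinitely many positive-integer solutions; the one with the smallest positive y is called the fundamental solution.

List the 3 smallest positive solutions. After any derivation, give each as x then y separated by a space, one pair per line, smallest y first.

√452 → a₀=21, period (3,1,5,3,10,3,5,1,3,42); ℓ=10 even so k=9
k=0  a_k=21  p_k/q_k = 21/1
…
k=5  a_k=10  p_k/q_k = 16009/753
…
k=7  a_k=5  p_k/q_k = 263904/12413
k=8  a_k=1  p_k/q_k = 313483/14745
k=9  a_k=3  p_k/q_k = 1204353/56648
fundamental: x₁=1204353, y₁=56648  (since 1450466148609 − 452·3208995904 = 1)
k=2:  x_2 = 1204353·1204353+452·56648·56648 = 2900932297217,  y_2 = 1204353·56648+56648·1204353 = 136448377488
k=3:  x_3 = 1204353·2900932297217+452·56648·136448377488 = 6987493029899166849,  y_3 = 1204353·136448377488+56648·2900932297217 = 328664025545553880

1204353 56648
2900932297217 136448377488
6987493029899166849 328664025545553880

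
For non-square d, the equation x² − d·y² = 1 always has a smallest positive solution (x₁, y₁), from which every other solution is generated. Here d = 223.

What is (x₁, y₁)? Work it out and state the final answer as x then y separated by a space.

224 15

√223 → a₀=14, period (1,13,1,28); ℓ=4 even so k=3
step 0: (14, 1)  from 14·(1,0) + (0,1)
…
step 2: (209, 14)  from 13·(15,1) + (14,1)
step 3: (224, 15)  from 1·(209,14) + (15,1)
(x₁, y₁) = (224, 15);  224² − 223·15² = 1 ✓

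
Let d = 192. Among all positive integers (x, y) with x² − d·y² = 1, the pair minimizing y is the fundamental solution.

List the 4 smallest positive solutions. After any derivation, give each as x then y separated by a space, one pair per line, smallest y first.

[13; 1,5,1,26] for √192; ℓ=4 ⇒ convergent index 3
i=0: a=13 ⇒ p=13, q=1
i=1: a=1 ⇒ p=14, q=1
i=2: a=5 ⇒ p=83, q=6
i=3: a=1 ⇒ p=97, q=7
→ (97, 7).  Check: 97²=9409, 192·7²=9408, difference 1.
k=2:  x_2 = 97·97+192·7·7 = 18817,  y_2 = 97·7+7·97 = 1358
k=3:  x_3 = 97·18817+192·7·1358 = 3650401,  y_3 = 97·1358+7·18817 = 263445
k=4:  x_4 = 97·3650401+192·7·263445 = 708158977,  y_4 = 97·263445+7·3650401 = 51106972

97 7
18817 1358
3650401 263445
708158977 51106972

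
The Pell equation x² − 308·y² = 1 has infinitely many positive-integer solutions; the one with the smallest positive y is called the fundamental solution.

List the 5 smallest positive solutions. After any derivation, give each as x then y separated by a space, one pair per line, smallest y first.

√308 → a₀=17, period (1,1,4,1,1,34); ℓ=6 even so k=5
k=0  a_k=17  p_k/q_k = 17/1
k=1  a_k=1  p_k/q_k = 18/1
k=2  a_k=1  p_k/q_k = 35/2
k=3  a_k=4  p_k/q_k = 158/9
k=4  a_k=1  p_k/q_k = 193/11
k=5  a_k=1  p_k/q_k = 351/20
(x₁, y₁) = (351, 20);  351² − 308·20² = 1 ✓
(351+20√308)^2 = 246401 + 14040√308
(351+20√308)^3 = 172973151 + 9856060√308
(351+20√308)^4 = 121426905601 + 6918940080√308
(351+20√308)^5 = 85241514758751 + 4857086080100√308

351 20
246401 14040
172973151 9856060
121426905601 6918940080
85241514758751 4857086080100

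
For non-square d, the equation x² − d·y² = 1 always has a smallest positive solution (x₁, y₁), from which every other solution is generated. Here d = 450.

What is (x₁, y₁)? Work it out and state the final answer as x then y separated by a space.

√450 = [21; 4,1,2,4,2,1,4,42, …], period ℓ=8 (even) → k=7
step 0: (21, 1)  from 21·(1,0) + (0,1)
…
step 3: (297, 14)  from 2·(106,5) + (85,4)
…
step 5: (2885, 136)  from 2·(1294,61) + (297,14)
step 6: (4179, 197)  from 1·(2885,136) + (1294,61)
step 7: (19601, 924)  from 4·(4179,197) + (2885,136)
fundamental: x₁=19601, y₁=924  (since 384199201 − 450·853776 = 1)

19601 924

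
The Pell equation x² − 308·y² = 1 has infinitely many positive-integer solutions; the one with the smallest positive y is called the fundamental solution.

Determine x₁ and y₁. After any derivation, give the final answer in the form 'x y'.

√308 → a₀=17, period (1,1,4,1,1,34); ℓ=6 even so k=5
step 0: (17, 1)  from 17·(1,0) + (0,1)
…
step 2: (35, 2)  from 1·(18,1) + (17,1)
step 3: (158, 9)  from 4·(35,2) + (18,1)
step 4: (193, 11)  from 1·(158,9) + (35,2)
step 5: (351, 20)  from 1·(193,11) + (158,9)
fundamental: x₁=351, y₁=20  (since 123201 − 308·400 = 1)

351 20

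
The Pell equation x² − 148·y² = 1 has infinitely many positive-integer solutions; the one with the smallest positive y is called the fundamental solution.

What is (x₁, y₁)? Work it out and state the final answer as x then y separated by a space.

d=148: √d = [12; 6,24] (ℓ=2, even), read p_1/q_1
step 0: (12, 1)  from 12·(1,0) + (0,1)
step 1: (73, 6)  from 6·(12,1) + (1,0)
(x₁, y₁) = (73, 6);  73² − 148·6² = 1 ✓

73 6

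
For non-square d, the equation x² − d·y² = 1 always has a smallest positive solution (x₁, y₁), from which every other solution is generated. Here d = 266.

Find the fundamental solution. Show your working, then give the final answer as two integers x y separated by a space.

[16; 3,4,3,32] for √266; ℓ=4 ⇒ convergent index 3
step 0: (16, 1)  from 16·(1,0) + (0,1)
…
step 2: (212, 13)  from 4·(49,3) + (16,1)
step 3: (685, 42)  from 3·(212,13) + (49,3)
fundamental: x₁=685, y₁=42  (since 469225 − 266·1764 = 1)

685 42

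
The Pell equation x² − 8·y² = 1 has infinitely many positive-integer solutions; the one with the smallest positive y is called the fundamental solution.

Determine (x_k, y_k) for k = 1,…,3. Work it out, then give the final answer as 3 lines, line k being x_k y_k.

3 1
17 6
99 35

√8 = [2; 1,4, …], period ℓ=2 (even) → k=1
step 0: (2, 1)  from 2·(1,0) + (0,1)
step 1: (3, 1)  from 1·(2,1) + (1,0)
→ (3, 1).  Check: 3²=9, 8·1²=8, difference 1.
k=2:  x_2 = 3·3+8·1·1 = 17,  y_2 = 3·1+1·3 = 6
k=3:  x_3 = 3·17+8·1·6 = 99,  y_3 = 3·6+1·17 = 35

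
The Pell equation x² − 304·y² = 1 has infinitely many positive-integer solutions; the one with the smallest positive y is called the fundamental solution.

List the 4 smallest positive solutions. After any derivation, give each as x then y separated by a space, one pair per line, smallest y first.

57799 3315
6681448801 383207370
772362118440199 44298005553945
89283516160768675201 5120760845641726740

d=304: √d = [17; 2,3,2,1,1,1,1,1,2,3,2,34] (ℓ=12, even), read p_11/q_11
step 0: (17, 1)  from 17·(1,0) + (0,1)
…
step 4: (401, 23)  from 1·(279,16) + (122,7)
…
step 7: (1761, 101)  from 1·(1081,62) + (680,39)
step 8: (2842, 163)  from 1·(1761,101) + (1081,62)
…
step 10: (25177, 1444)  from 3·(7445,427) + (2842,163)
step 11: (57799, 3315)  from 2·(25177,1444) + (7445,427)
→ (57799, 3315).  Check: 57799²=3340724401, 304·3315²=3340724400, difference 1.
k=2:  x_2 = 57799·57799+304·3315·3315 = 6681448801,  y_2 = 57799·3315+3315·57799 = 383207370
k=3:  x_3 = 57799·6681448801+304·3315·383207370 = 772362118440199,  y_3 = 57799·383207370+3315·6681448801 = 44298005553945
k=4:  x_4 = 57799·772362118440199+304·3315·44298005553945 = 89283516160768675201,  y_4 = 57799·44298005553945+3315·772362118440199 = 5120760845641726740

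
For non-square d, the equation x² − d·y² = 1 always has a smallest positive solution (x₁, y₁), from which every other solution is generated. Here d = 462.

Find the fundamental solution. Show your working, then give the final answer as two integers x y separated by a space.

43 2

√462 = [21; 2,42, …], period ℓ=2 (even) → k=1
step 0: (21, 1)  from 21·(1,0) + (0,1)
step 1: (43, 2)  from 2·(21,1) + (1,0)
fundamental: x₁=43, y₁=2  (since 1849 − 462·4 = 1)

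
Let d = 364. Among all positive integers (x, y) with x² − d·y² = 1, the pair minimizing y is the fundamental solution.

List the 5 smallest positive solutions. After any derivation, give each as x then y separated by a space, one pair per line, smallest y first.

√364 → a₀=19, period (12,1,2,3,1,8,1,3,2,1,12,38); ℓ=12 even so k=11
a_0=19:  p_0=19·1+0=19,  q_0=19·0+1=1
…
a_4=3:  p_4=3·725+248=2423,  q_4=3·38+13=127
a_5=1:  p_5=1·2423+725=3148,  q_5=1·127+38=165
…
a_9=2:  p_9=2·119872+30755=270499,  q_9=2·6283+1612=14178
a_10=1:  p_10=1·270499+119872=390371,  q_10=1·14178+6283=20461
a_11=12:  p_11=12·390371+270499=4954951,  q_11=12·20461+14178=259710
→ (4954951, 259710).  Check: 4954951²=24551539412401, 364·259710²=24551539412400, difference 1.
k=2:  x_2 = 4954951·4954951+364·259710·259710 = 49103078824801,  y_2 = 4954951·259710+259710·4954951 = 2573700648420
k=3:  x_3 = 4954951·49103078824801+364·259710·2573700648420 = 486606699052048124551,  y_3 = 4954951·2573700648420+259710·49103078824801 = 25505121203178395130
k=4:  x_4 = 4954951·486606699052048124551+364·259710·25505121203178395130 = 4822224700149240710505379201,  y_4 = 4954951·25505121203178395130+259710·486606699052048124551 = 252753251621617410554928840
k=5:  x_5 = 4954951·4822224700149240710505379201+364·259710·252753251621617410554928840 = 47787774200457874208819626306623751,  y_5 = 4954951·252753251621617410554928840+259710·4822224700149240710505379201 = 2504759953751544114971907242978550

4954951 259710
49103078824801 2573700648420
486606699052048124551 25505121203178395130
4822224700149240710505379201 252753251621617410554928840
47787774200457874208819626306623751 2504759953751544114971907242978550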